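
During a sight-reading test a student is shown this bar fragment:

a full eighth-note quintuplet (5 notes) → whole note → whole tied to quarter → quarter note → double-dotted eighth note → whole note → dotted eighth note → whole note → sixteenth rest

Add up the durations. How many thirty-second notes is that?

Express everything in thirty-second notes: a full eighth-note quintuplet (5 notes) (five quintuplet eighths span one half) = 16; whole note = 32; whole tied to quarter (whole + quarter) = 40; quarter note = 8; double-dotted eighth note = 7; whole note = 32; dotted eighth note = 6; whole note = 32; sixteenth rest = 2.
Total: 16 + 32 + 40 + 8 + 7 + 32 + 6 + 32 + 2 = 175 thirty-second notes.

175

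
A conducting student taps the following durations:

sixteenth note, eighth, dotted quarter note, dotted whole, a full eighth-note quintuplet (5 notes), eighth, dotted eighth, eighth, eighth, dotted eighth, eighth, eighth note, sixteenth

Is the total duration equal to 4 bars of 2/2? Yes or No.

No

One bar of 2/2 = 16 sixteenth notes, so 4 bars = 64.
Each duration in sixteenth notes: sixteenth note = 1; eighth = 2; dotted quarter note = 6; dotted whole = 24; a full eighth-note quintuplet (5 notes) (five quintuplet eighths span one half) = 8; eighth = 2; dotted eighth = 3; eighth = 2; eighth = 2; dotted eighth = 3; eighth = 2; eighth note = 2; sixteenth = 1.
Total: 1 + 2 + 6 + 24 + 8 + 2 + 3 + 2 + 2 + 3 + 2 + 2 + 1 = 58.
58 falls short of 64, so the answer is No.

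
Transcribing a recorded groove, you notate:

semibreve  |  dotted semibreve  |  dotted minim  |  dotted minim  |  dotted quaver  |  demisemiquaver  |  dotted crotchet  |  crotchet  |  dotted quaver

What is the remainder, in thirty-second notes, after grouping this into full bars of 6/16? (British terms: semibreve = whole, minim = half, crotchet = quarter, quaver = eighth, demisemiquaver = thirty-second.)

5

One bar of 6/16 = 12 thirty-second notes.
Working in thirty-second notes: semibreve = 32; dotted semibreve = 48; dotted minim = 24; dotted minim = 24; dotted quaver = 6; demisemiquaver = 1; dotted crotchet = 12; crotchet = 8; dotted quaver = 6.
Sum: 32 + 48 + 24 + 24 + 6 + 1 + 12 + 8 + 6 = 161.
161 ÷ 12 = 13 complete bars with 5 thirty-second notes remaining.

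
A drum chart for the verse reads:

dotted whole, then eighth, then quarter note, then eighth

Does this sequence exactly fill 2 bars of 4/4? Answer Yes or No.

Yes

One bar of 4/4 = 8 eighth notes, so 2 bars = 16.
In eighth notes: dotted whole = 12; eighth = 1; quarter note = 2; eighth = 1.
Sum: 12 + 1 + 2 + 1 = 16.
16 equals 16, so the answer is Yes.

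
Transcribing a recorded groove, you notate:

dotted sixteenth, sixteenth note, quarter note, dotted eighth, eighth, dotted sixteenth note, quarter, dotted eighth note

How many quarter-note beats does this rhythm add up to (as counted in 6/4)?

5

One quarter-note beat = 8 thirty-second notes.
Convert each value to thirty-second notes: dotted sixteenth = 3; sixteenth note = 2; quarter note = 8; dotted eighth = 6; eighth = 4; dotted sixteenth note = 3; quarter = 8; dotted eighth note = 6.
Sum: 3 + 2 + 8 + 6 + 4 + 3 + 8 + 6 = 40.
40 ÷ 8 = 5 beats.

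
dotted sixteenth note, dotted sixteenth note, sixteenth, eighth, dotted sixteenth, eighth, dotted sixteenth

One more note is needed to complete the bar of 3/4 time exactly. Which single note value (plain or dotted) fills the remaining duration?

sixteenth note

The bar of 3/4 = 24 thirty-second notes.
Each duration in thirty-second notes: dotted sixteenth note = 3; dotted sixteenth note = 3; sixteenth = 2; eighth = 4; dotted sixteenth = 3; eighth = 4; dotted sixteenth = 3.
Altogether 3 + 3 + 2 + 4 + 3 + 4 + 3 = 22.
Remaining: 24 − 22 = 2 thirty-second notes, which is a sixteenth note.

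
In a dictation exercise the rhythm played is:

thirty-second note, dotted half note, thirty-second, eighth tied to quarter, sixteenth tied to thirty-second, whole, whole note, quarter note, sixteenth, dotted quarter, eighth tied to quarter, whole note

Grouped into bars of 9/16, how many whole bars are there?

9

One bar of 9/16 = 18 thirty-second notes.
In thirty-second notes: thirty-second note = 1; dotted half note = 24; thirty-second = 1; eighth tied to quarter (eighth + quarter) = 12; sixteenth tied to thirty-second (sixteenth + thirty-second) = 3; whole = 32; whole note = 32; quarter note = 8; sixteenth = 2; dotted quarter = 12; eighth tied to quarter (eighth + quarter) = 12; whole note = 32.
Adding: 1 + 24 + 1 + 12 + 3 + 32 + 32 + 8 + 2 + 12 + 12 + 32 = 171.
171 ÷ 18 = 9 complete bars with 9 left over.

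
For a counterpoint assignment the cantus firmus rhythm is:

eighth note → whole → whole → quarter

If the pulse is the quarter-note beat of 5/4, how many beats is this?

9.5

One quarter-note beat = 2 eighth notes.
Each duration in eighth notes: eighth note = 1; whole = 8; whole = 8; quarter = 2.
Total: 1 + 8 + 8 + 2 = 19.
19 ÷ 2 = 9.5 beats.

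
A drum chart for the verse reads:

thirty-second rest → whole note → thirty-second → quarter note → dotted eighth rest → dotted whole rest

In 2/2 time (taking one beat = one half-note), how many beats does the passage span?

One half-note beat = 16 thirty-second notes.
Express everything in thirty-second notes: thirty-second rest = 1; whole note = 32; thirty-second = 1; quarter note = 8; dotted eighth rest = 6; dotted whole rest = 48.
Total: 1 + 32 + 1 + 8 + 6 + 48 = 96.
96 ÷ 16 = 6 beats.

6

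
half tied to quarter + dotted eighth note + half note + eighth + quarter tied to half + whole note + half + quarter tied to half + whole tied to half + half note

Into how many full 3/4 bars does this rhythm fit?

8

One bar of 3/4 = 12 sixteenth notes.
Express everything in sixteenth notes: half tied to quarter (half + quarter) = 12; dotted eighth note = 3; half note = 8; eighth = 2; quarter tied to half (quarter + half) = 12; whole note = 16; half = 8; quarter tied to half (quarter + half) = 12; whole tied to half (whole + half) = 24; half note = 8.
Total: 12 + 3 + 8 + 2 + 12 + 16 + 8 + 12 + 24 + 8 = 105.
105 ÷ 12 = 8 complete bars with 9 left over.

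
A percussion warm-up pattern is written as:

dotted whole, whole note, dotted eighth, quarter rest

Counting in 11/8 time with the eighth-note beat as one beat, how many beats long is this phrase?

One eighth-note beat = 2 sixteenth notes.
In sixteenth notes: dotted whole = 24; whole note = 16; dotted eighth = 3; quarter rest = 4.
Adding: 24 + 16 + 3 + 4 = 47.
47 ÷ 2 = 23.5 beats.

23.5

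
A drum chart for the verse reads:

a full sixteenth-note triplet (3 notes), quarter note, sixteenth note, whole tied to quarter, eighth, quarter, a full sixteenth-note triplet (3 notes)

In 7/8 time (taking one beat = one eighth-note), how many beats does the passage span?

17.5

One eighth-note beat = 2 sixteenth notes.
Each duration in sixteenth notes: a full sixteenth-note triplet (3 notes) (three triplet sixteenths span one eighth) = 2; quarter note = 4; sixteenth note = 1; whole tied to quarter (whole + quarter) = 20; eighth = 2; quarter = 4; a full sixteenth-note triplet (3 notes) (three triplet sixteenths span one eighth) = 2.
Altogether 2 + 4 + 1 + 20 + 2 + 4 + 2 = 35.
35 ÷ 2 = 17.5 beats.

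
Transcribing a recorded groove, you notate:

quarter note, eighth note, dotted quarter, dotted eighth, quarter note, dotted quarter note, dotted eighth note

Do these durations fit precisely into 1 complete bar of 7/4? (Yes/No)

One bar of 7/4 = 28 sixteenth notes.
Each duration in sixteenth notes: quarter note = 4; eighth note = 2; dotted quarter = 6; dotted eighth = 3; quarter note = 4; dotted quarter note = 6; dotted eighth note = 3.
Sum: 4 + 2 + 6 + 3 + 4 + 6 + 3 = 28.
28 equals 28, so the answer is Yes.

Yes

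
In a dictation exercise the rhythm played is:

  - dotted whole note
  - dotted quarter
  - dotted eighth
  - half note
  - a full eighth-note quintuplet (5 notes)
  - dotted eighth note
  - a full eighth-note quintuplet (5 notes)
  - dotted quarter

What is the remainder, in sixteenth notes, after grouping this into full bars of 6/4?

One bar of 6/4 = 24 sixteenth notes.
Each duration in sixteenth notes: dotted whole note = 24; dotted quarter = 6; dotted eighth = 3; half note = 8; a full eighth-note quintuplet (5 notes) (five quintuplet eighths span one half) = 8; dotted eighth note = 3; a full eighth-note quintuplet (5 notes) (five quintuplet eighths span one half) = 8; dotted quarter = 6.
Adding: 24 + 6 + 3 + 8 + 8 + 3 + 8 + 6 = 66.
66 ÷ 24 = 2 complete bars with 18 sixteenth notes remaining.

18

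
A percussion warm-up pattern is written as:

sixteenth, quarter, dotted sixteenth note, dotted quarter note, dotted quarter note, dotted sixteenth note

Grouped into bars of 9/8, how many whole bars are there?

One bar of 9/8 = 36 thirty-second notes.
In thirty-second notes: sixteenth = 2; quarter = 8; dotted sixteenth note = 3; dotted quarter note = 12; dotted quarter note = 12; dotted sixteenth note = 3.
Sum: 2 + 8 + 3 + 12 + 12 + 3 = 40.
40 ÷ 36 = 1 complete bar with 4 left over.

1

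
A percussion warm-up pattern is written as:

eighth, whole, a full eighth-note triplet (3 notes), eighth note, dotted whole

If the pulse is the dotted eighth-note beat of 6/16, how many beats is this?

16

One dotted eighth-note beat = 3 sixteenth notes.
Convert each value to sixteenth notes: eighth = 2; whole = 16; a full eighth-note triplet (3 notes) (three triplet eighths span one quarter) = 4; eighth note = 2; dotted whole = 24.
Adding: 2 + 16 + 4 + 2 + 24 = 48.
48 ÷ 3 = 16 beats.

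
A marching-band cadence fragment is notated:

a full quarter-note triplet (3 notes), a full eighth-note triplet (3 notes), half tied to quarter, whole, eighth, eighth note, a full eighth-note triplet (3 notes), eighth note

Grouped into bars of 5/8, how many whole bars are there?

One bar of 5/8 = 5 eighth notes.
Express everything in eighth notes: a full quarter-note triplet (3 notes) (three triplet quarters span one half) = 4; a full eighth-note triplet (3 notes) (three triplet eighths span one quarter) = 2; half tied to quarter (half + quarter) = 6; whole = 8; eighth = 1; eighth note = 1; a full eighth-note triplet (3 notes) (three triplet eighths span one quarter) = 2; eighth note = 1.
Altogether 4 + 2 + 6 + 8 + 1 + 1 + 2 + 1 = 25.
25 ÷ 5 = 5 complete bars with 0 left over.

5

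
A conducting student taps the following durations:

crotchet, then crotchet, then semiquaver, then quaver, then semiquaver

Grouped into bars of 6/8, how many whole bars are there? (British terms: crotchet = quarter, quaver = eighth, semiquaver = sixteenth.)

One bar of 6/8 = 12 sixteenth notes.
Working in sixteenth notes: crotchet = 4; crotchet = 4; semiquaver = 1; quaver = 2; semiquaver = 1.
Altogether 4 + 4 + 1 + 2 + 1 = 12.
12 ÷ 12 = 1 complete bar with 0 left over.

1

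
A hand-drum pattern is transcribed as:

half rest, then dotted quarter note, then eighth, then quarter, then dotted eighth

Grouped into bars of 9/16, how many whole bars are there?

One bar of 9/16 = 9 sixteenth notes.
In sixteenth notes: half rest = 8; dotted quarter note = 6; eighth = 2; quarter = 4; dotted eighth = 3.
Sum: 8 + 6 + 2 + 4 + 3 = 23.
23 ÷ 9 = 2 complete bars with 5 left over.

2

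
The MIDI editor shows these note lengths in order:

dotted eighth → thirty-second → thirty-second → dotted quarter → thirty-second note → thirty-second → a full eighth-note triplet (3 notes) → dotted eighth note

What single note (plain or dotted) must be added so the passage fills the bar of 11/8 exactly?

quarter note

The bar of 11/8 = 44 thirty-second notes.
In thirty-second notes: dotted eighth = 6; thirty-second = 1; thirty-second = 1; dotted quarter = 12; thirty-second note = 1; thirty-second = 1; a full eighth-note triplet (3 notes) (three triplet eighths span one quarter) = 8; dotted eighth note = 6.
Adding: 6 + 1 + 1 + 12 + 1 + 1 + 8 + 6 = 36.
Remaining: 44 − 36 = 8 thirty-second notes, which is a quarter note.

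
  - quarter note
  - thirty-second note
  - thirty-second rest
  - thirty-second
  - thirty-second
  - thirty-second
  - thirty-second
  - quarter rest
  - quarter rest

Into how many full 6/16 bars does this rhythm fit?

One bar of 6/16 = 12 thirty-second notes.
In thirty-second notes: quarter note = 8; thirty-second note = 1; thirty-second rest = 1; thirty-second = 1; thirty-second = 1; thirty-second = 1; thirty-second = 1; quarter rest = 8; quarter rest = 8.
Total: 8 + 1 + 1 + 1 + 1 + 1 + 1 + 8 + 8 = 30.
30 ÷ 12 = 2 complete bars with 6 left over.

2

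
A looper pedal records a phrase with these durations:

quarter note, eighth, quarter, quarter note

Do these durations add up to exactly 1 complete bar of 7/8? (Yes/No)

Yes

One bar of 7/8 = 7 eighth notes.
Express everything in eighth notes: quarter note = 2; eighth = 1; quarter = 2; quarter note = 2.
Altogether 2 + 1 + 2 + 2 = 7.
7 equals 7, so the answer is Yes.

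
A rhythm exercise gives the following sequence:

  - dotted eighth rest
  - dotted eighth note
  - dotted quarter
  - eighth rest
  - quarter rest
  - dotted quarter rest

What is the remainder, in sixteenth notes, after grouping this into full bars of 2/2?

One bar of 2/2 = 16 sixteenth notes.
In sixteenth notes: dotted eighth rest = 3; dotted eighth note = 3; dotted quarter = 6; eighth rest = 2; quarter rest = 4; dotted quarter rest = 6.
Sum: 3 + 3 + 6 + 2 + 4 + 6 = 24.
24 ÷ 16 = 1 complete bar with 8 sixteenth notes remaining.

8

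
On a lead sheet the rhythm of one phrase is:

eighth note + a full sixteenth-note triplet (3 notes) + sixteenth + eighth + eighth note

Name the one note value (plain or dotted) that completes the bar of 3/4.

dotted eighth note

The bar of 3/4 = 12 sixteenth notes.
Convert each value to sixteenth notes: eighth note = 2; a full sixteenth-note triplet (3 notes) (three triplet sixteenths span one eighth) = 2; sixteenth = 1; eighth = 2; eighth note = 2.
Altogether 2 + 2 + 1 + 2 + 2 = 9.
Remaining: 12 − 9 = 3 sixteenth notes, which is a dotted eighth note.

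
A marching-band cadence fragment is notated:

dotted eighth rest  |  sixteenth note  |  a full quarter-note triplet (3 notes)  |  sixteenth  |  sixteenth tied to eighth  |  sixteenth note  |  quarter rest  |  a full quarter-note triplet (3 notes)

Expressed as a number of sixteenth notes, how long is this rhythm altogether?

Each duration in sixteenth notes: dotted eighth rest = 3; sixteenth note = 1; a full quarter-note triplet (3 notes) (three triplet quarters span one half) = 8; sixteenth = 1; sixteenth tied to eighth (sixteenth + eighth) = 3; sixteenth note = 1; quarter rest = 4; a full quarter-note triplet (3 notes) (three triplet quarters span one half) = 8.
Adding: 3 + 1 + 8 + 1 + 3 + 1 + 4 + 8 = 29 sixteenth notes.

29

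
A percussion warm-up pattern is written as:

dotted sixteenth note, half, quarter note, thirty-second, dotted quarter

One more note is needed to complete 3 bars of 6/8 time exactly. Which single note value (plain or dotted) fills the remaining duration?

3 bars of 6/8 = 72 thirty-second notes.
In thirty-second notes: dotted sixteenth note = 3; half = 16; quarter note = 8; thirty-second = 1; dotted quarter = 12.
Adding: 3 + 16 + 8 + 1 + 12 = 40.
Remaining: 72 − 40 = 32 thirty-second notes, which is a whole note.

whole note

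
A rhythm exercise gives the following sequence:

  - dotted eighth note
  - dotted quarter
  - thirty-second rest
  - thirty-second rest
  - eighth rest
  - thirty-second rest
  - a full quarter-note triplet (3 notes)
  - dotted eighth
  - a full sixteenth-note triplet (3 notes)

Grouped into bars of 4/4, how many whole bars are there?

One bar of 4/4 = 32 thirty-second notes.
In thirty-second notes: dotted eighth note = 6; dotted quarter = 12; thirty-second rest = 1; thirty-second rest = 1; eighth rest = 4; thirty-second rest = 1; a full quarter-note triplet (3 notes) (three triplet quarters span one half) = 16; dotted eighth = 6; a full sixteenth-note triplet (3 notes) (three triplet sixteenths span one eighth) = 4.
Sum: 6 + 12 + 1 + 1 + 4 + 1 + 16 + 6 + 4 = 51.
51 ÷ 32 = 1 complete bar with 19 left over.

1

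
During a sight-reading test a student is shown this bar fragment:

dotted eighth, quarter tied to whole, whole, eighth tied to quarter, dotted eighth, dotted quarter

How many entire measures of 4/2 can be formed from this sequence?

One bar of 4/2 = 32 sixteenth notes.
In sixteenth notes: dotted eighth = 3; quarter tied to whole (quarter + whole) = 20; whole = 16; eighth tied to quarter (eighth + quarter) = 6; dotted eighth = 3; dotted quarter = 6.
Adding: 3 + 20 + 16 + 6 + 3 + 6 = 54.
54 ÷ 32 = 1 complete bar with 22 left over.

1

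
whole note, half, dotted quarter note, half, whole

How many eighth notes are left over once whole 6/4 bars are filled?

One bar of 6/4 = 12 eighth notes.
Each duration in eighth notes: whole note = 8; half = 4; dotted quarter note = 3; half = 4; whole = 8.
Total: 8 + 4 + 3 + 4 + 8 = 27.
27 ÷ 12 = 2 complete bars with 3 eighth notes remaining.

3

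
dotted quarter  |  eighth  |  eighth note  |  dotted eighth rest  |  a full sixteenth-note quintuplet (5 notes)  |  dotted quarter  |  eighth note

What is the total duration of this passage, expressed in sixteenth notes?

In sixteenth notes: dotted quarter = 6; eighth = 2; eighth note = 2; dotted eighth rest = 3; a full sixteenth-note quintuplet (5 notes) (five quintuplet sixteenths span one quarter) = 4; dotted quarter = 6; eighth note = 2.
Sum: 6 + 2 + 2 + 3 + 4 + 6 + 2 = 25 sixteenth notes.

25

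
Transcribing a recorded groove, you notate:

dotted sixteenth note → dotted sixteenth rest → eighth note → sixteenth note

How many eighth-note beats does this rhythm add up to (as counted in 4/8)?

3

One eighth-note beat = 4 thirty-second notes.
Express everything in thirty-second notes: dotted sixteenth note = 3; dotted sixteenth rest = 3; eighth note = 4; sixteenth note = 2.
Altogether 3 + 3 + 4 + 2 = 12.
12 ÷ 4 = 3 beats.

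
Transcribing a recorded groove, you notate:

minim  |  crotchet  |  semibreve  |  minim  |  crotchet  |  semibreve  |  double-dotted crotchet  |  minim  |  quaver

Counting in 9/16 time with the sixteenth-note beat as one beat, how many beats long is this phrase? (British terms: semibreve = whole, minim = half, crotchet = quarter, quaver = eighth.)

73

One sixteenth-note beat = 2 thirty-second notes.
In thirty-second notes: minim = 16; crotchet = 8; semibreve = 32; minim = 16; crotchet = 8; semibreve = 32; double-dotted crotchet = 14; minim = 16; quaver = 4.
Adding: 16 + 8 + 32 + 16 + 8 + 32 + 14 + 16 + 4 = 146.
146 ÷ 2 = 73 beats.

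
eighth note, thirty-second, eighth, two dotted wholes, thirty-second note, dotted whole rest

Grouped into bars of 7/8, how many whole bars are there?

5

One bar of 7/8 = 28 thirty-second notes.
Each duration in thirty-second notes: eighth note = 4; thirty-second = 1; eighth = 4; dotted whole = 48; dotted whole = 48; thirty-second note = 1; dotted whole rest = 48.
Altogether 4 + 1 + 4 + 48 + 48 + 1 + 48 = 154.
154 ÷ 28 = 5 complete bars with 14 left over.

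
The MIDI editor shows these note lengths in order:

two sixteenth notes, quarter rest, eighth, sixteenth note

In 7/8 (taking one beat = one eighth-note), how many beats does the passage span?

4.5

One eighth-note beat = 2 sixteenth notes.
In sixteenth notes: sixteenth note = 1; sixteenth note = 1; quarter rest = 4; eighth = 2; sixteenth note = 1.
Sum: 1 + 1 + 4 + 2 + 1 = 9.
9 ÷ 2 = 4.5 beats.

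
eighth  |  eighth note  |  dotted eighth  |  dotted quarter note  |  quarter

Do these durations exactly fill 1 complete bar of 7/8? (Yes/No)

No

One bar of 7/8 = 14 sixteenth notes.
Convert each value to sixteenth notes: eighth = 2; eighth note = 2; dotted eighth = 3; dotted quarter note = 6; quarter = 4.
Altogether 2 + 2 + 3 + 6 + 4 = 17.
17 exceeds 14, so the answer is No.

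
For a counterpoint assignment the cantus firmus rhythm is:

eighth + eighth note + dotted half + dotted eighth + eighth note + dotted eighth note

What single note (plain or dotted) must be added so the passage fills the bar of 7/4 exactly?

quarter note

The bar of 7/4 = 28 sixteenth notes.
Working in sixteenth notes: eighth = 2; eighth note = 2; dotted half = 12; dotted eighth = 3; eighth note = 2; dotted eighth note = 3.
Altogether 2 + 2 + 12 + 3 + 2 + 3 = 24.
Remaining: 28 − 24 = 4 sixteenth notes, which is a quarter note.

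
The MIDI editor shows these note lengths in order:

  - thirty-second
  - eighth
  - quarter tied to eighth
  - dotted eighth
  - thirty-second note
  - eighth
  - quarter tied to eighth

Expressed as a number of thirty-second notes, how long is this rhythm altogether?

40

Each duration in thirty-second notes: thirty-second = 1; eighth = 4; quarter tied to eighth (quarter + eighth) = 12; dotted eighth = 6; thirty-second note = 1; eighth = 4; quarter tied to eighth (quarter + eighth) = 12.
Sum: 1 + 4 + 12 + 6 + 1 + 4 + 12 = 40 thirty-second notes.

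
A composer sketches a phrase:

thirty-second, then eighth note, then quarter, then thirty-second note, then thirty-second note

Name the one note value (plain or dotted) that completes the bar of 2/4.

thirty-second note

The bar of 2/4 = 16 thirty-second notes.
Express everything in thirty-second notes: thirty-second = 1; eighth note = 4; quarter = 8; thirty-second note = 1; thirty-second note = 1.
Sum: 1 + 4 + 8 + 1 + 1 = 15.
Remaining: 16 − 15 = 1 thirty-second note, which is a thirty-second note.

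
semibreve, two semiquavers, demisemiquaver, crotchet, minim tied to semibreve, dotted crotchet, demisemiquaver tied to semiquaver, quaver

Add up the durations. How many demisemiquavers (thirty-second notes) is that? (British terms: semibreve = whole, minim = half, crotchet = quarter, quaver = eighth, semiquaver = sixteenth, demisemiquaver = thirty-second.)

112

Working in thirty-second notes: semibreve = 32; semiquaver = 2; semiquaver = 2; demisemiquaver = 1; crotchet = 8; minim tied to semibreve (minim + semibreve) = 48; dotted crotchet = 12; demisemiquaver tied to semiquaver (demisemiquaver + semiquaver) = 3; quaver = 4.
Sum: 32 + 2 + 2 + 1 + 8 + 48 + 12 + 3 + 4 = 112 thirty-second notes.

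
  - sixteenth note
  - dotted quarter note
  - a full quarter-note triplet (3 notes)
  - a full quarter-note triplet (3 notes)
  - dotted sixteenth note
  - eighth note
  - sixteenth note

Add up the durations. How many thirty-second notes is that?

Express everything in thirty-second notes: sixteenth note = 2; dotted quarter note = 12; a full quarter-note triplet (3 notes) (three triplet quarters span one half) = 16; a full quarter-note triplet (3 notes) (three triplet quarters span one half) = 16; dotted sixteenth note = 3; eighth note = 4; sixteenth note = 2.
Altogether 2 + 12 + 16 + 16 + 3 + 4 + 2 = 55 thirty-second notes.

55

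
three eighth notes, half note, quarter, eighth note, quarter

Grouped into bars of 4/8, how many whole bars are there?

One bar of 4/8 = 4 eighth notes.
In eighth notes: eighth note = 1; eighth note = 1; eighth note = 1; half note = 4; quarter = 2; eighth note = 1; quarter = 2.
Sum: 1 + 1 + 1 + 4 + 2 + 1 + 2 = 12.
12 ÷ 4 = 3 complete bars with 0 left over.

3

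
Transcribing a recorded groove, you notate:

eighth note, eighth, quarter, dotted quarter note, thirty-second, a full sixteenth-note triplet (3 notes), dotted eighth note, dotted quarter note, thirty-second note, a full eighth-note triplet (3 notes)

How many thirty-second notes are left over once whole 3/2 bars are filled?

One bar of 3/2 = 48 thirty-second notes.
Express everything in thirty-second notes: eighth note = 4; eighth = 4; quarter = 8; dotted quarter note = 12; thirty-second = 1; a full sixteenth-note triplet (3 notes) (three triplet sixteenths span one eighth) = 4; dotted eighth note = 6; dotted quarter note = 12; thirty-second note = 1; a full eighth-note triplet (3 notes) (three triplet eighths span one quarter) = 8.
Adding: 4 + 4 + 8 + 12 + 1 + 4 + 6 + 12 + 1 + 8 = 60.
60 ÷ 48 = 1 complete bar with 12 thirty-second notes remaining.

12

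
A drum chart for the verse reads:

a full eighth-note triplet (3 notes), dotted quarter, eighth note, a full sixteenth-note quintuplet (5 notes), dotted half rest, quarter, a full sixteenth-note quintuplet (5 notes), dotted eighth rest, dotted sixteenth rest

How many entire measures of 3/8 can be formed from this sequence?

One bar of 3/8 = 12 thirty-second notes.
Each duration in thirty-second notes: a full eighth-note triplet (3 notes) (three triplet eighths span one quarter) = 8; dotted quarter = 12; eighth note = 4; a full sixteenth-note quintuplet (5 notes) (five quintuplet sixteenths span one quarter) = 8; dotted half rest = 24; quarter = 8; a full sixteenth-note quintuplet (5 notes) (five quintuplet sixteenths span one quarter) = 8; dotted eighth rest = 6; dotted sixteenth rest = 3.
Sum: 8 + 12 + 4 + 8 + 24 + 8 + 8 + 6 + 3 = 81.
81 ÷ 12 = 6 complete bars with 9 left over.

6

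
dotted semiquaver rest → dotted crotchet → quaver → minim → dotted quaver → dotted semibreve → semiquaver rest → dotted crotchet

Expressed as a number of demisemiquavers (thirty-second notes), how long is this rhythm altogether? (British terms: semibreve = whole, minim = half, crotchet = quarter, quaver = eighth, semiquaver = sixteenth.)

Convert each value to thirty-second notes: dotted semiquaver rest = 3; dotted crotchet = 12; quaver = 4; minim = 16; dotted quaver = 6; dotted semibreve = 48; semiquaver rest = 2; dotted crotchet = 12.
Adding: 3 + 12 + 4 + 16 + 6 + 48 + 2 + 12 = 103 thirty-second notes.

103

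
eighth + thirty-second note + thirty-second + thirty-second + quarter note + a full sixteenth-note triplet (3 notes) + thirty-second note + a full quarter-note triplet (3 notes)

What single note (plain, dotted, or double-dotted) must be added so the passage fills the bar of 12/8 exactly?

The bar of 12/8 = 48 thirty-second notes.
Convert each value to thirty-second notes: eighth = 4; thirty-second note = 1; thirty-second = 1; thirty-second = 1; quarter note = 8; a full sixteenth-note triplet (3 notes) (three triplet sixteenths span one eighth) = 4; thirty-second note = 1; a full quarter-note triplet (3 notes) (three triplet quarters span one half) = 16.
Adding: 4 + 1 + 1 + 1 + 8 + 4 + 1 + 16 = 36.
Remaining: 48 − 36 = 12 thirty-second notes, which is a dotted quarter note.

dotted quarter note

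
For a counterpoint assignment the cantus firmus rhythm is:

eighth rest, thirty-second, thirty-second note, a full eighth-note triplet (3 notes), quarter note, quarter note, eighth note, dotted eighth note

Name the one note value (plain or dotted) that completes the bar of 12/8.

quarter note

The bar of 12/8 = 48 thirty-second notes.
In thirty-second notes: eighth rest = 4; thirty-second = 1; thirty-second note = 1; a full eighth-note triplet (3 notes) (three triplet eighths span one quarter) = 8; quarter note = 8; quarter note = 8; eighth note = 4; dotted eighth note = 6.
Total: 4 + 1 + 1 + 8 + 8 + 8 + 4 + 6 = 40.
Remaining: 48 − 40 = 8 thirty-second notes, which is a quarter note.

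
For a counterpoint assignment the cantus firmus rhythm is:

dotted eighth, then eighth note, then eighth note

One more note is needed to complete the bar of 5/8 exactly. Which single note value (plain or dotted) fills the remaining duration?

The bar of 5/8 = 10 sixteenth notes.
In sixteenth notes: dotted eighth = 3; eighth note = 2; eighth note = 2.
Altogether 3 + 2 + 2 = 7.
Remaining: 10 − 7 = 3 sixteenth notes, which is a dotted eighth note.

dotted eighth note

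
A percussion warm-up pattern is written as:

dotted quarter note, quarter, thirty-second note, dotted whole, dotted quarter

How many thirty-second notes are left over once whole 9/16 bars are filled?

One bar of 9/16 = 18 thirty-second notes.
Express everything in thirty-second notes: dotted quarter note = 12; quarter = 8; thirty-second note = 1; dotted whole = 48; dotted quarter = 12.
Total: 12 + 8 + 1 + 48 + 12 = 81.
81 ÷ 18 = 4 complete bars with 9 thirty-second notes remaining.

9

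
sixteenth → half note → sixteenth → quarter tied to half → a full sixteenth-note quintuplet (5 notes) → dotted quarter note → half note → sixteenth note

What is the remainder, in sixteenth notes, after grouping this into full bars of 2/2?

One bar of 2/2 = 16 sixteenth notes.
Express everything in sixteenth notes: sixteenth = 1; half note = 8; sixteenth = 1; quarter tied to half (quarter + half) = 12; a full sixteenth-note quintuplet (5 notes) (five quintuplet sixteenths span one quarter) = 4; dotted quarter note = 6; half note = 8; sixteenth note = 1.
Adding: 1 + 8 + 1 + 12 + 4 + 6 + 8 + 1 = 41.
41 ÷ 16 = 2 complete bars with 9 sixteenth notes remaining.

9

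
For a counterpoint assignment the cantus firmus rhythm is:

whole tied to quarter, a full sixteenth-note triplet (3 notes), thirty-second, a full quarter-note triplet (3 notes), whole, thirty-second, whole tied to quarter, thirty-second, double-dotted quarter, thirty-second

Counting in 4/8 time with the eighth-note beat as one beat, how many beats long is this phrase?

37.5

One eighth-note beat = 4 thirty-second notes.
Working in thirty-second notes: whole tied to quarter (whole + quarter) = 40; a full sixteenth-note triplet (3 notes) (three triplet sixteenths span one eighth) = 4; thirty-second = 1; a full quarter-note triplet (3 notes) (three triplet quarters span one half) = 16; whole = 32; thirty-second = 1; whole tied to quarter (whole + quarter) = 40; thirty-second = 1; double-dotted quarter = 14; thirty-second = 1.
Altogether 40 + 4 + 1 + 16 + 32 + 1 + 40 + 1 + 14 + 1 = 150.
150 ÷ 4 = 37.5 beats.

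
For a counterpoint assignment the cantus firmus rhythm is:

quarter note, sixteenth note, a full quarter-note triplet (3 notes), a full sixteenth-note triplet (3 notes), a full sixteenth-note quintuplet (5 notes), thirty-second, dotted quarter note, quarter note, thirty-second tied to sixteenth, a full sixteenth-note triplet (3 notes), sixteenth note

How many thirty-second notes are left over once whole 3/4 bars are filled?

One bar of 3/4 = 24 thirty-second notes.
Convert each value to thirty-second notes: quarter note = 8; sixteenth note = 2; a full quarter-note triplet (3 notes) (three triplet quarters span one half) = 16; a full sixteenth-note triplet (3 notes) (three triplet sixteenths span one eighth) = 4; a full sixteenth-note quintuplet (5 notes) (five quintuplet sixteenths span one quarter) = 8; thirty-second = 1; dotted quarter note = 12; quarter note = 8; thirty-second tied to sixteenth (thirty-second + sixteenth) = 3; a full sixteenth-note triplet (3 notes) (three triplet sixteenths span one eighth) = 4; sixteenth note = 2.
Altogether 8 + 2 + 16 + 4 + 8 + 1 + 12 + 8 + 3 + 4 + 2 = 68.
68 ÷ 24 = 2 complete bars with 20 thirty-second notes remaining.

20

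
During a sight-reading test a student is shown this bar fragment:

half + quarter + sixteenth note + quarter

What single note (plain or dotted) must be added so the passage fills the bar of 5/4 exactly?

dotted eighth note

The bar of 5/4 = 20 sixteenth notes.
Express everything in sixteenth notes: half = 8; quarter = 4; sixteenth note = 1; quarter = 4.
Sum: 8 + 4 + 1 + 4 = 17.
Remaining: 20 − 17 = 3 sixteenth notes, which is a dotted eighth note.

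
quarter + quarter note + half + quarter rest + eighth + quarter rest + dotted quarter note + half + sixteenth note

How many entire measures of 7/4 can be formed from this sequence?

1

One bar of 7/4 = 28 sixteenth notes.
Working in sixteenth notes: quarter = 4; quarter note = 4; half = 8; quarter rest = 4; eighth = 2; quarter rest = 4; dotted quarter note = 6; half = 8; sixteenth note = 1.
Adding: 4 + 4 + 8 + 4 + 2 + 4 + 6 + 8 + 1 = 41.
41 ÷ 28 = 1 complete bar with 13 left over.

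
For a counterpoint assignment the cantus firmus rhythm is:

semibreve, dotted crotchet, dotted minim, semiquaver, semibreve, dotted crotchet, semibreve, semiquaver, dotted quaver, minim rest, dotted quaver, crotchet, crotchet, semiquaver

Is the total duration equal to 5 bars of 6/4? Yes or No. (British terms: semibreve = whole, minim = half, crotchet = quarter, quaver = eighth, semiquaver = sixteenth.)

No

One bar of 6/4 = 24 sixteenth notes, so 5 bars = 120.
Convert each value to sixteenth notes: semibreve = 16; dotted crotchet = 6; dotted minim = 12; semiquaver = 1; semibreve = 16; dotted crotchet = 6; semibreve = 16; semiquaver = 1; dotted quaver = 3; minim rest = 8; dotted quaver = 3; crotchet = 4; crotchet = 4; semiquaver = 1.
Adding: 16 + 6 + 12 + 1 + 16 + 6 + 16 + 1 + 3 + 8 + 3 + 4 + 4 + 1 = 97.
97 falls short of 120, so the answer is No.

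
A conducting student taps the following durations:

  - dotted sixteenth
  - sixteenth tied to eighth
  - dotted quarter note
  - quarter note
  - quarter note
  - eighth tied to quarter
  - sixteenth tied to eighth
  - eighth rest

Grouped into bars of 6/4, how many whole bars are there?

1

One bar of 6/4 = 48 thirty-second notes.
Working in thirty-second notes: dotted sixteenth = 3; sixteenth tied to eighth (sixteenth + eighth) = 6; dotted quarter note = 12; quarter note = 8; quarter note = 8; eighth tied to quarter (eighth + quarter) = 12; sixteenth tied to eighth (sixteenth + eighth) = 6; eighth rest = 4.
Sum: 3 + 6 + 12 + 8 + 8 + 12 + 6 + 4 = 59.
59 ÷ 48 = 1 complete bar with 11 left over.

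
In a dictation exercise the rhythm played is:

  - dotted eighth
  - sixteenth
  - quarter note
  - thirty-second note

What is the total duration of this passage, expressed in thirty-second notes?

17

Express everything in thirty-second notes: dotted eighth = 6; sixteenth = 2; quarter note = 8; thirty-second note = 1.
Sum: 6 + 2 + 8 + 1 = 17 thirty-second notes.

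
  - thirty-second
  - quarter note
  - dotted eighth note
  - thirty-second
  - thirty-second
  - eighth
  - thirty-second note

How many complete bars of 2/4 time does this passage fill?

1

One bar of 2/4 = 16 thirty-second notes.
Express everything in thirty-second notes: thirty-second = 1; quarter note = 8; dotted eighth note = 6; thirty-second = 1; thirty-second = 1; eighth = 4; thirty-second note = 1.
Adding: 1 + 8 + 6 + 1 + 1 + 4 + 1 = 22.
22 ÷ 16 = 1 complete bar with 6 left over.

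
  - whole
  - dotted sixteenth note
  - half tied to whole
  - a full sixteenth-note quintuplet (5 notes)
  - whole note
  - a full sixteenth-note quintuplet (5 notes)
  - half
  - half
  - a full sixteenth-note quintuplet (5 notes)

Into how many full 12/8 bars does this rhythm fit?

3

One bar of 12/8 = 48 thirty-second notes.
Express everything in thirty-second notes: whole = 32; dotted sixteenth note = 3; half tied to whole (half + whole) = 48; a full sixteenth-note quintuplet (5 notes) (five quintuplet sixteenths span one quarter) = 8; whole note = 32; a full sixteenth-note quintuplet (5 notes) (five quintuplet sixteenths span one quarter) = 8; half = 16; half = 16; a full sixteenth-note quintuplet (5 notes) (five quintuplet sixteenths span one quarter) = 8.
Altogether 32 + 3 + 48 + 8 + 32 + 8 + 16 + 16 + 8 = 171.
171 ÷ 48 = 3 complete bars with 27 left over.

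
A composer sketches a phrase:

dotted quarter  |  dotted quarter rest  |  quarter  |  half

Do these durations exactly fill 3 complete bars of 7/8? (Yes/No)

No

One bar of 7/8 = 7 eighth notes, so 3 bars = 21.
Express everything in eighth notes: dotted quarter = 3; dotted quarter rest = 3; quarter = 2; half = 4.
Adding: 3 + 3 + 2 + 4 = 12.
12 falls short of 21, so the answer is No.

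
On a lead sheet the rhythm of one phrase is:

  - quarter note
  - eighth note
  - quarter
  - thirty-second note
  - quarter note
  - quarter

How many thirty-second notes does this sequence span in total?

Working in thirty-second notes: quarter note = 8; eighth note = 4; quarter = 8; thirty-second note = 1; quarter note = 8; quarter = 8.
Sum: 8 + 4 + 8 + 1 + 8 + 8 = 37 thirty-second notes.

37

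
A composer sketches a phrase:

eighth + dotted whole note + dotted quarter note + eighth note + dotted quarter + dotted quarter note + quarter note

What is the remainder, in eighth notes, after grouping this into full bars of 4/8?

1

One bar of 4/8 = 4 eighth notes.
Each duration in eighth notes: eighth = 1; dotted whole note = 12; dotted quarter note = 3; eighth note = 1; dotted quarter = 3; dotted quarter note = 3; quarter note = 2.
Total: 1 + 12 + 3 + 1 + 3 + 3 + 2 = 25.
25 ÷ 4 = 6 complete bars with 1 eighth note remaining.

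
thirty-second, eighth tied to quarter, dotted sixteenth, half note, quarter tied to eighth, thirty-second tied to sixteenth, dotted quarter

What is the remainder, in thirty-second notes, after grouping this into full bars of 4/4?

One bar of 4/4 = 32 thirty-second notes.
Convert each value to thirty-second notes: thirty-second = 1; eighth tied to quarter (eighth + quarter) = 12; dotted sixteenth = 3; half note = 16; quarter tied to eighth (quarter + eighth) = 12; thirty-second tied to sixteenth (thirty-second + sixteenth) = 3; dotted quarter = 12.
Altogether 1 + 12 + 3 + 16 + 12 + 3 + 12 = 59.
59 ÷ 32 = 1 complete bar with 27 thirty-second notes remaining.

27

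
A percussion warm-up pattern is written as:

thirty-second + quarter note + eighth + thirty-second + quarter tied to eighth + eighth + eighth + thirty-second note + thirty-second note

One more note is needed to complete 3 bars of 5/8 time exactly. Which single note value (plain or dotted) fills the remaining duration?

dotted half note

3 bars of 5/8 = 60 thirty-second notes.
Each duration in thirty-second notes: thirty-second = 1; quarter note = 8; eighth = 4; thirty-second = 1; quarter tied to eighth (quarter + eighth) = 12; eighth = 4; eighth = 4; thirty-second note = 1; thirty-second note = 1.
Adding: 1 + 8 + 4 + 1 + 12 + 4 + 4 + 1 + 1 = 36.
Remaining: 60 − 36 = 24 thirty-second notes, which is a dotted half note.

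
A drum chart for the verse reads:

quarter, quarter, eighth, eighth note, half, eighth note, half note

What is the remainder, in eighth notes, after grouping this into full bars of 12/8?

3

One bar of 12/8 = 12 eighth notes.
Each duration in eighth notes: quarter = 2; quarter = 2; eighth = 1; eighth note = 1; half = 4; eighth note = 1; half note = 4.
Altogether 2 + 2 + 1 + 1 + 4 + 1 + 4 = 15.
15 ÷ 12 = 1 complete bar with 3 eighth notes remaining.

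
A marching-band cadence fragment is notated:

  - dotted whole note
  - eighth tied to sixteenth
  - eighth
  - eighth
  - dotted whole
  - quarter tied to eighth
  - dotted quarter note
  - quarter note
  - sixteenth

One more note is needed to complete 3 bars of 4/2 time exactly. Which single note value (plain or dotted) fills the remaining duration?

dotted whole note

3 bars of 4/2 = 96 sixteenth notes.
Each duration in sixteenth notes: dotted whole note = 24; eighth tied to sixteenth (eighth + sixteenth) = 3; eighth = 2; eighth = 2; dotted whole = 24; quarter tied to eighth (quarter + eighth) = 6; dotted quarter note = 6; quarter note = 4; sixteenth = 1.
Sum: 24 + 3 + 2 + 2 + 24 + 6 + 6 + 4 + 1 = 72.
Remaining: 96 − 72 = 24 sixteenth notes, which is a dotted whole note.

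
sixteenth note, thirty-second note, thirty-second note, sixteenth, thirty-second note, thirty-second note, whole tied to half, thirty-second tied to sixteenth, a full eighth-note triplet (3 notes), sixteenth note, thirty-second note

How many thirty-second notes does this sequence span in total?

70

Working in thirty-second notes: sixteenth note = 2; thirty-second note = 1; thirty-second note = 1; sixteenth = 2; thirty-second note = 1; thirty-second note = 1; whole tied to half (whole + half) = 48; thirty-second tied to sixteenth (thirty-second + sixteenth) = 3; a full eighth-note triplet (3 notes) (three triplet eighths span one quarter) = 8; sixteenth note = 2; thirty-second note = 1.
Total: 2 + 1 + 1 + 2 + 1 + 1 + 48 + 3 + 8 + 2 + 1 = 70 thirty-second notes.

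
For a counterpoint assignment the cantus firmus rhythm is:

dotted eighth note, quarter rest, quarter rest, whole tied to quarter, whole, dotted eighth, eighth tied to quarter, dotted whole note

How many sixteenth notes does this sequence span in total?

Working in sixteenth notes: dotted eighth note = 3; quarter rest = 4; quarter rest = 4; whole tied to quarter (whole + quarter) = 20; whole = 16; dotted eighth = 3; eighth tied to quarter (eighth + quarter) = 6; dotted whole note = 24.
Adding: 3 + 4 + 4 + 20 + 16 + 3 + 6 + 24 = 80 sixteenth notes.

80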